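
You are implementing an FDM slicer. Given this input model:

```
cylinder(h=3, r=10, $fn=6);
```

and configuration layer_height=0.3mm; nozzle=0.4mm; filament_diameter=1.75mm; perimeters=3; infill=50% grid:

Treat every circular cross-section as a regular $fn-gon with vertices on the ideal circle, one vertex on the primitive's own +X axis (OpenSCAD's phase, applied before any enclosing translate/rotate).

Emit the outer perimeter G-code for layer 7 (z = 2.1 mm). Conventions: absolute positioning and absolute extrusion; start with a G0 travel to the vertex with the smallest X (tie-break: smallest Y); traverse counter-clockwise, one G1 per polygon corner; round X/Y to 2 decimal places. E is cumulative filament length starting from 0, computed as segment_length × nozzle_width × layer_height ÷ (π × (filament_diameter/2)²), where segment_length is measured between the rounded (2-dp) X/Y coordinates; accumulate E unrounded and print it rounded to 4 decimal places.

G0 X-10.00 Y0.00 Z2.10
G1 X-5.00 Y-8.66 E0.4989
G1 X5.00 Y-8.66 E0.9978
G1 X10.00 Y0.00 E1.4967
G1 X5.00 Y8.66 E1.9956
G1 X-5.00 Y8.66 E2.4945
G1 X-10.00 Y0.00 E2.9934

At z = 2.1 mm: the r=10 cylinder contributes a regular 6-gon of circumradius 10. The outline is a single polygon with 6 vertices. Extrusion per mm of travel: 0.4 × 0.3 / (π × 0.875²) = 0.049890. Accumulating E over each segment gives final E = 2.9934.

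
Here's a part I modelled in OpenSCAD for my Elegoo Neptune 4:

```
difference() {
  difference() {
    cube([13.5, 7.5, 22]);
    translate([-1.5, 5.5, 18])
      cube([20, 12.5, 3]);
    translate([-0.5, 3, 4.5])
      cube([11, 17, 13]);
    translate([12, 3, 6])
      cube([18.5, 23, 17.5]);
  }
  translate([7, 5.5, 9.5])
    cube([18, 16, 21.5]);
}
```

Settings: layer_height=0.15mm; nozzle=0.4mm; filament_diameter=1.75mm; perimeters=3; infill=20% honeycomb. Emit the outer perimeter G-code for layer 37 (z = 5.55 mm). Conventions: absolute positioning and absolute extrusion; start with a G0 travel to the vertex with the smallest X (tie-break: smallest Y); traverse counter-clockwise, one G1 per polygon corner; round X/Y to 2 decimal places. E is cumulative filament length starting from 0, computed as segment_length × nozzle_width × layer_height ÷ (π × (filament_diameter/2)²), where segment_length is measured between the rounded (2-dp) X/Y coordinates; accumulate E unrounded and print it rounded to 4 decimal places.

G0 X0.00 Y0.00 Z5.55
G1 X13.50 Y0.00 E0.3368
G1 X13.50 Y7.50 E0.5238
G1 X10.50 Y7.50 E0.5987
G1 X10.50 Y3.00 E0.7109
G1 X0.00 Y3.00 E0.9729
G1 X0.00 Y0.00 E1.0477

At z = 5.55 mm: the cube is present — its section is the full 13.5×7.5 rectangle; the cube at (-1.5, 5.5) does not reach this height (z outside [18, 21]); the 11×17 cube at (-0.5, 3) contributes its full rectangle; the cube at (12, 3) is absent (z outside [6, 23.5]); After the difference (first − rest): starting from the 13.5×7.5 cube, the 11×17 cube at (-0.5, 3) partially overlaps it — only the 47.25 mm² overlap (of its 187.00 mm²) is removed, clipping the outline — 1 connected region; the cube at (7, 5.5) is absent (z outside [9.5, 31]); After the difference (first − rest): none of the subtracted shapes is present at this height, so the result so far is unchanged — 1 connected region. The outline is a single polygon with 6 vertices. Extrusion per mm of travel: 0.4 × 0.15 / (π × 0.875²) = 0.024945. Accumulating E over each segment gives final E = 1.0477.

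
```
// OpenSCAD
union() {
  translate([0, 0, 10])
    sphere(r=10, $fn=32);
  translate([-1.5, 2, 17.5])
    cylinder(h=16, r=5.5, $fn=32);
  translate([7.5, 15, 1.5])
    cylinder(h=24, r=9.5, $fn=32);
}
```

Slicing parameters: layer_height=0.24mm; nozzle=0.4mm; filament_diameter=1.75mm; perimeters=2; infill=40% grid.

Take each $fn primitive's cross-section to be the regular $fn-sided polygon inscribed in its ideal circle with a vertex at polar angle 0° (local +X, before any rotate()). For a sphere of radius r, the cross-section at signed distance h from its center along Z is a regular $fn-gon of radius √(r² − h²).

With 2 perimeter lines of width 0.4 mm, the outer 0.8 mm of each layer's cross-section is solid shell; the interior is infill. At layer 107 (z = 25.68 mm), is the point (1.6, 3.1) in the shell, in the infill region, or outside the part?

At z = 25.68 mm: the sphere does not reach this height (|z−center|=15.680 > r=10); the cylinder at (-1.5, 2): section is a regular 32-gon, circumradius r=5.5; the cylinder at (7.5, 15) does not reach this height (z outside [1.5, 25.5]); Merging all regions: only the r=5.5 cylinder at (-1.5, 2) is present, so the union is just that shape — 1 connected region. Overall, the cross-section is a single solid region. The nearest boundary edge runs (3.89, 3.07)→(3.58, 4.10); distance from the point to it = 2.19 mm. The point is inside the cross-section and 2.19 mm from the nearest boundary — more than the 0.8 mm shell width (2 × 0.4), so it's in the infill interior.

infill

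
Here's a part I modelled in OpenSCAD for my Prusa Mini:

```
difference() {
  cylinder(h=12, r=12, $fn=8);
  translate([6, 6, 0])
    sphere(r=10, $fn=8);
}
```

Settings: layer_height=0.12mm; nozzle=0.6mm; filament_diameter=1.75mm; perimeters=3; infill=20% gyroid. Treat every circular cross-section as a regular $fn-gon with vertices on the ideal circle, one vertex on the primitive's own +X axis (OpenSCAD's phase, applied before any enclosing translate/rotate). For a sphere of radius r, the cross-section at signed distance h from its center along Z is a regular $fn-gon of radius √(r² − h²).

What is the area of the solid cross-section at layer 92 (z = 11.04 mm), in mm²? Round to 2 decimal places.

At z = 11.04 mm: the cylinder: section is a regular 8-gon, circumradius r=12 (area = (8/2)·12.000²·sin(360°/8) = 407.29 mm²); the sphere at (6, 6) is not intersected at this z (|z−center|=11.040 > r=10); After the difference (first − rest): none of the subtracted shapes is present at this height, so the r=12 cylinder is unchanged — area = 407.29 mm². Overall, the cross-section is a single solid region. Net area = 407.29 mm².

407.29 mm²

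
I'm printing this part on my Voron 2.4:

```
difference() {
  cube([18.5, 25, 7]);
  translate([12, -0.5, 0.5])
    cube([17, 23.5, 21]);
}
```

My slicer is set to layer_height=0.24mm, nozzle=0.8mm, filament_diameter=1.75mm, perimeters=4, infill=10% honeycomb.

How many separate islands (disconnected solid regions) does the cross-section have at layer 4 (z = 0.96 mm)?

1

At z = 0.96 mm: the cube (footprint 18.5×25) is included at this height; the 17×23.5 cube at (12, -0.5) contributes its full rectangle; Subtracting the remaining from the first: starting from the 18.5×25 cube, the 17×23.5 cube at (12, -0.5) partially overlaps it — only the 149.50 mm² overlap (of its 399.50 mm²) is removed, clipping the outline — 1 connected region. Overall, the cross-section is a single solid region. Island count = 1.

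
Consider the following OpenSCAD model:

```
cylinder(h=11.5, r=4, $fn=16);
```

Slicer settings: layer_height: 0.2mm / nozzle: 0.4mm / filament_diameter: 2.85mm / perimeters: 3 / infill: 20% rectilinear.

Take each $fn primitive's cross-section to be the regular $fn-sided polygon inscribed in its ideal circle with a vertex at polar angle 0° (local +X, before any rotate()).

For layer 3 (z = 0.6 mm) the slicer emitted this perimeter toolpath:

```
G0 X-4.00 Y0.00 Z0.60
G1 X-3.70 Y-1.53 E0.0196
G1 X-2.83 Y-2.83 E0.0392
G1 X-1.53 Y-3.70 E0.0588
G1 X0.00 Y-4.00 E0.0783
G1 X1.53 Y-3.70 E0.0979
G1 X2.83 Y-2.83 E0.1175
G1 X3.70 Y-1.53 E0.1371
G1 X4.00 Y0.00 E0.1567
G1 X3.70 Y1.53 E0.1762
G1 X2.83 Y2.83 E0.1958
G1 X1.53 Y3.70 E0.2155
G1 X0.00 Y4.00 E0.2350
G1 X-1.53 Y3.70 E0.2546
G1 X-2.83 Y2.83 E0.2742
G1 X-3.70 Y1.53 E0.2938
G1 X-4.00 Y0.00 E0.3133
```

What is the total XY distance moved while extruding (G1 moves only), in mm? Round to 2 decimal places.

Sum the Euclidean lengths of each G1 segment: total = 24.99 mm.

24.99 mm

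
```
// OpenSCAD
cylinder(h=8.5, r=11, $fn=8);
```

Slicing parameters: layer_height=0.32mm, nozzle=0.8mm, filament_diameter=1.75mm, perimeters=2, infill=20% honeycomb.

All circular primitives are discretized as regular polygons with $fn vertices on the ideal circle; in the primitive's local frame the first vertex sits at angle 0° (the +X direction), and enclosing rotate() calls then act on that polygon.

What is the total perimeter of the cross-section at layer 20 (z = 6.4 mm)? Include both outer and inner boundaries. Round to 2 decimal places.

At z = 6.4 mm: the r=11 cylinder gives a regular 8-gon of circumradius 11 (constant along its height) (perimeter = 2·8·11.000·sin(180°/8) = 67.35 mm). Overall, the cross-section is a single solid region. Total boundary length (outer) = 67.35 mm.

67.35 mm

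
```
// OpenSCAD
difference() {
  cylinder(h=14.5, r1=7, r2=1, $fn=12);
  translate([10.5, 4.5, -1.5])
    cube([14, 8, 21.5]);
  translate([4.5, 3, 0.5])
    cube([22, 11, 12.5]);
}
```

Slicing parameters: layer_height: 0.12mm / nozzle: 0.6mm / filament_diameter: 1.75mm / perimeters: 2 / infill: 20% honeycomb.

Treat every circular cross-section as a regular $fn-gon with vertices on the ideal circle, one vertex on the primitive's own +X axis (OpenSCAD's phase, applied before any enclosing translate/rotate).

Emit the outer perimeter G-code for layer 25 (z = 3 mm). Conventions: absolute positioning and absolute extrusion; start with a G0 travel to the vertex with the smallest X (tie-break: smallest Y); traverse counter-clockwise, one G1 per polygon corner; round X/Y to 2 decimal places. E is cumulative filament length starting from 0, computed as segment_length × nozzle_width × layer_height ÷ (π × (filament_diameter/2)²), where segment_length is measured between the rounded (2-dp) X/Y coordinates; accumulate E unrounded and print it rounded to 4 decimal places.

G0 X-5.76 Y0.00 Z3.00
G1 X-4.99 Y-2.88 E0.0892
G1 X-2.88 Y-4.99 E0.1786
G1 X0.00 Y-5.76 E0.2678
G1 X2.88 Y-4.99 E0.3570
G1 X4.99 Y-2.88 E0.4464
G1 X5.76 Y0.00 E0.5356
G1 X4.99 Y2.88 E0.6248
G1 X4.87 Y3.00 E0.6299
G1 X4.50 Y3.00 E0.6410
G1 X4.50 Y3.37 E0.6521
G1 X2.88 Y4.99 E0.7206
G1 X0.00 Y5.76 E0.8099
G1 X-2.88 Y4.99 E0.8991
G1 X-4.99 Y2.88 E0.9884
G1 X-5.76 Y0.00 E1.0777

At z = 3 mm: the cone contributes a regular 12-gon of circumradius 5.759 (interpolated between r1=7 and r2=1 at t=0.207); the 14×8 cube at (10.5, 4.5) contributes its full rectangle; the cube at (4.5, 3) (footprint 22×11) is included at this height; Taking the first minus the rest: starting from the cone, the 14×8 cube at (10.5, 4.5) misses the remaining region (no effect); the 22×11 cube at (4.5, 3) partially overlaps it — only the 0.07 mm² overlap (of its 242.00 mm²) is removed, clipping the outline — 1 connected region. The outline is a single polygon with 15 vertices. Extrusion per mm of travel: 0.6 × 0.12 / (π × 0.875²) = 0.029934. Accumulating E over each segment gives final E = 1.0777.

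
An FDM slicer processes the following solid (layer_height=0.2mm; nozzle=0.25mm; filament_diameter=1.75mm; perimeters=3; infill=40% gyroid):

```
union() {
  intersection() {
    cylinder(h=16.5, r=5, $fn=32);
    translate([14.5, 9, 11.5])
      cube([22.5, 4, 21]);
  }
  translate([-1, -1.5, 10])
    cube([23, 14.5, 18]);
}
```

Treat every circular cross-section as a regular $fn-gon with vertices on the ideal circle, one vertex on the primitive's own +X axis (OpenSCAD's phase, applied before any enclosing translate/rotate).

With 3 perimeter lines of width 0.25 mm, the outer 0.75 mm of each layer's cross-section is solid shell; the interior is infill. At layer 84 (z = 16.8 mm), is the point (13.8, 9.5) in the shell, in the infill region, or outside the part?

infill

At z = 16.8 mm: the cylinder is absent (z outside [0, 16.5]); the cube at (14.5, 9) is present — its section is the full 22.5×4 rectangle; Keeping only the common overlap: at least one operand is absent at this height, so nothing remains; the cube at (-1, -1.5) (footprint 23×14.5) is included at this height; Merging all regions: only the 23×14.5 cube at (-1, -1.5) is present, so the union is just that shape — 1 connected region. Overall, the cross-section is a single solid region. The nearest boundary edge runs (22.00, 13.00)→(-1.00, 13.00); distance from the point to it = 3.50 mm. The point is inside the cross-section and 3.50 mm from the nearest boundary — more than the 0.75 mm shell width (3 × 0.25), so it's in the infill interior.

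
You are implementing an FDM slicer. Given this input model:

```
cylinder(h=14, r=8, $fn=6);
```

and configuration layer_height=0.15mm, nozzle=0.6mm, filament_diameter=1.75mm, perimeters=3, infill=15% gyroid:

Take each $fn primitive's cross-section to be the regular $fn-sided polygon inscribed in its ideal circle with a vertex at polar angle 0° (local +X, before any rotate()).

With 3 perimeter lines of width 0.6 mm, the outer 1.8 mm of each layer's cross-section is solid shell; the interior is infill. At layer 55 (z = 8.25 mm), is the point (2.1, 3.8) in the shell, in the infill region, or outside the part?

At z = 8.25 mm: the r=8 cylinder gives a regular 6-gon of circumradius 8 (constant along its height). Overall, the cross-section is a single solid region. The nearest boundary edge runs (4.00, 6.93)→(-4.00, 6.93); distance from the point to it = 3.13 mm. The point is inside the cross-section and 3.13 mm from the nearest boundary — more than the 1.8 mm shell width (3 × 0.6), so it's in the infill interior.

infill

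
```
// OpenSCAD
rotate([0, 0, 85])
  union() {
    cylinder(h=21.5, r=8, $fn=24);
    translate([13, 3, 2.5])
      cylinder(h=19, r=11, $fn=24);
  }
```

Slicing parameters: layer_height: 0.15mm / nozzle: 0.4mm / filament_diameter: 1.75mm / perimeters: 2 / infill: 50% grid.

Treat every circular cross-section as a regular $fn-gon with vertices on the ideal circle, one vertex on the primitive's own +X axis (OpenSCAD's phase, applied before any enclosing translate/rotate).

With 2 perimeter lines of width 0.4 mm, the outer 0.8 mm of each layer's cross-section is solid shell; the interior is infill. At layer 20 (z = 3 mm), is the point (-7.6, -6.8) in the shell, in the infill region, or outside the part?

outside

At z = 3 mm: the cylinder: section is a regular 24-gon, circumradius r=8; the r=11 cylinder at (13, 3) gives a regular 24-gon of circumradius 11 (constant along its height); Merging all regions: the regions partially overlap (shared area 50.18 mm²), so overlapping operands fuse into one piece — 1 connected region; (whole slice rotated 85° about Z — lengths, areas and connectivity unchanged). Overall, the cross-section is a single solid region. Undo the 85° rotation: the query point maps to (-7.437, 6.978) in the un-rotated model frame. The nearest boundary edge runs (-6.93, 4.00)→(-5.66, 5.66); distance from the point to it = 2.22 mm. The point is not inside any of the regions above, so it lies outside the cross-section (2.22 mm from the nearest boundary).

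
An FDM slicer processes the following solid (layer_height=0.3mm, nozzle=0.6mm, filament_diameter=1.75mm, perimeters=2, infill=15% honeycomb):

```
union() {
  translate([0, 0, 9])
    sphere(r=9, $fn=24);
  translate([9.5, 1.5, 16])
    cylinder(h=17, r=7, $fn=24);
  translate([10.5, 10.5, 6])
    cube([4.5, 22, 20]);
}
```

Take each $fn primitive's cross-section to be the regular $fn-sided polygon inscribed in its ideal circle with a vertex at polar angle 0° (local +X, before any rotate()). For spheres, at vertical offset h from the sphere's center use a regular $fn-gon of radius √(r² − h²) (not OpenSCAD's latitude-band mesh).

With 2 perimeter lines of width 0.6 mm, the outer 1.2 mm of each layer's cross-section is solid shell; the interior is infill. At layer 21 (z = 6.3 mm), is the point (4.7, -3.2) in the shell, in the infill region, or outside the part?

infill

At z = 6.3 mm: the r=9 sphere contributes a regular 24-gon of circumradius √(9²−2.7²) = 8.585; the cylinder at (9.5, 1.5) is not intersected at this z (z outside [16, 33]); the 4.5×22 cube at (10.5, 10.5) contributes its full rectangle; Combining (union): the 2 present regions are separate (no shared area or edge), so areas and boundary lengths simply add and each stays a separate island — 2 connected regions. Overall, the cross-section has 2 separate islands. The nearest boundary edge runs (7.44, -4.29)→(6.07, -6.07); distance from the point to it = 2.84 mm. (Shell/infill is judged within the island containing the point — the largest one.) The point is inside the cross-section and 2.84 mm from the nearest boundary — more than the 1.2 mm shell width (2 × 0.6), so it's in the infill interior.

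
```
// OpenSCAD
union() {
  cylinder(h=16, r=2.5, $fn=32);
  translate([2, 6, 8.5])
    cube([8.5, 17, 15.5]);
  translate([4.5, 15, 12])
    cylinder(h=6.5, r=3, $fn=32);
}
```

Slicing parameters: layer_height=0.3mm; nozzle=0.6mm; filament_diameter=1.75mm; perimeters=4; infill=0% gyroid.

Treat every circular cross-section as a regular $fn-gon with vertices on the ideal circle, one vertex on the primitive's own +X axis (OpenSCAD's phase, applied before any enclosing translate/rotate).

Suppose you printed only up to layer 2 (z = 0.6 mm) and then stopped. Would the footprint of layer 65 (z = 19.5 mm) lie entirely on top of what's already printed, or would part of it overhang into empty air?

part overhangs

Compare the two slices. At z = 0.6: the r=2.5 cylinder gives a regular 32-gon of circumradius 2.5 (constant along its height) (area = (32/2)·2.500²·sin(360°/32) = 19.51 mm²); the cube at (2, 6) is not intersected at this z (z outside [8.5, 24]); the cylinder at (4.5, 15) does not reach this height (z outside [12, 18.5]); Taking the union: only the r=2.5 cylinder is present, so the union is just that shape — area = 19.51 mm². At z = 19.5: the cylinder is not intersected at this z (z outside [0, 16]); the cube at (2, 6) (footprint 8.5×17) is included at this height (area 144.50 mm²); the cylinder at (4.5, 15) is not intersected at this z (z outside [12, 18.5]); Combining (union): only the 8.5×17 cube at (2, 6) is present, so the union is just that shape — area = 144.50 mm². Checking containment: at z = 19.5 the cross-section extends beyond the z = 0.6 cross-section by about 144.50 mm².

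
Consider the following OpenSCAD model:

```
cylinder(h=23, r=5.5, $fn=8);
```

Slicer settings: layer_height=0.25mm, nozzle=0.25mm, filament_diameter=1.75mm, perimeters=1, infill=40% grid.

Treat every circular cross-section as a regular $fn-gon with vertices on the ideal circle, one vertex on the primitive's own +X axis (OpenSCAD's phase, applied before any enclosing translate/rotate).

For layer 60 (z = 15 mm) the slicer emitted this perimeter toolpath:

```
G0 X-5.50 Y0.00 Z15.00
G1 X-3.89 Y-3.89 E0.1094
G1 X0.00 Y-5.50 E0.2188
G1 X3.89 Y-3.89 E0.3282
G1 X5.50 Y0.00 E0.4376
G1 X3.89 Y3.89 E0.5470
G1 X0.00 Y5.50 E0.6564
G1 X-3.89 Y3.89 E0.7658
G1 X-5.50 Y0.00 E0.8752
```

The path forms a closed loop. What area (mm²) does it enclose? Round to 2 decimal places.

Apply the shoelace formula to the sequence of (X, Y) vertices; enclosed area = 85.58 mm².

85.58 mm²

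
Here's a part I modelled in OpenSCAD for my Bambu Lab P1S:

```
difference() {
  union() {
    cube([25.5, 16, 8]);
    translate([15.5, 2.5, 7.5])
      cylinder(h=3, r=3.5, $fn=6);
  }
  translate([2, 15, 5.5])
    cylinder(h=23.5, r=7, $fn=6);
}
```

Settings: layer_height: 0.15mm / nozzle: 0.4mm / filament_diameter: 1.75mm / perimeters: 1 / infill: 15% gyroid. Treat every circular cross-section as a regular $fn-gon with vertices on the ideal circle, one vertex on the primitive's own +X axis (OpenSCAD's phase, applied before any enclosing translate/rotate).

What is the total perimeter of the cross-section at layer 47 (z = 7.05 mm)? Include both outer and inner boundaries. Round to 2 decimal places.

81.17 mm

At z = 7.05 mm: the 25.5×16 cube contributes its full rectangle (perimeter 83.00 mm); the cylinder at (15.5, 2.5) is not intersected at this z (z outside [7.5, 10.5]); Merging all regions: only the 25.5×16 cube is present, so the union is just that shape — boundary = 83.00 mm; the r=7 cylinder at (2, 15) contributes a regular 6-gon of circumradius 7 (perimeter = 2·6·7.000·sin(180°/6) = 42.00 mm); Subtracting the remaining from the first: starting from that combined region, the r=7 cylinder at (2, 15) partially overlaps it — only the 52.66 mm² overlap (of its 127.31 mm²) is removed, clipping the outline — boundary = 81.17 mm. Overall, the cross-section is a single solid region. Total boundary length (outer) = 81.17 mm.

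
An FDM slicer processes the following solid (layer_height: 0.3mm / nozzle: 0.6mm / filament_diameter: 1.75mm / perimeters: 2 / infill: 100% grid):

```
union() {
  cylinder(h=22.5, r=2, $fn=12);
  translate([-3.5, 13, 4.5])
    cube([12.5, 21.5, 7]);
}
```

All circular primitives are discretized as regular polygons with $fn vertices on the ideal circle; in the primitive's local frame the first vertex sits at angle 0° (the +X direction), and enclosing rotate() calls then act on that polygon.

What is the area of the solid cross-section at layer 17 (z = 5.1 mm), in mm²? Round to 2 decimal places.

At z = 5.1 mm: the cylinder: section is a regular 12-gon, circumradius r=2 (area = (12/2)·2.000²·sin(360°/12) = 12.00 mm²); the 12.5×21.5 cube at (-3.5, 13) contributes its full rectangle (area 268.75 mm²); Combining (union): the 2 present regions are separate (no shared area or edge), so areas and boundary lengths simply add and each stays a separate island — area = 280.75 mm². Overall, the cross-section has 2 separate islands. Net area = 280.75 mm².

280.75 mm²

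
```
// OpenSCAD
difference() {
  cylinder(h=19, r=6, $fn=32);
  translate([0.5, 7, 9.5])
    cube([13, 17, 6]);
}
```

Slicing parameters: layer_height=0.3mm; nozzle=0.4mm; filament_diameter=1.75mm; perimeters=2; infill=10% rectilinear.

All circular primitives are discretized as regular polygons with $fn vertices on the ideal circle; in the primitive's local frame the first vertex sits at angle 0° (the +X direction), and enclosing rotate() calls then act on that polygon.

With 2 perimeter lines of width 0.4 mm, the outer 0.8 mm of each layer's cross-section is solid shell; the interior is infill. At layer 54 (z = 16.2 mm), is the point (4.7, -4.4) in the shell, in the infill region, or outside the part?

outside

At z = 16.2 mm: the cylinder: section is a regular 32-gon, circumradius r=6; the cube at (0.5, 7) is not intersected at this z (z outside [9.5, 15.5]); After the difference (first − rest): none of the subtracted shapes is present at this height, so the r=6 cylinder is unchanged — 1 connected region. Overall, the cross-section is a single solid region. The nearest boundary edge runs (4.24, -4.24)→(4.99, -3.33); distance from the point to it = 0.45 mm. The point is not inside any of the regions above, so it lies outside the cross-section (0.45 mm from the nearest boundary).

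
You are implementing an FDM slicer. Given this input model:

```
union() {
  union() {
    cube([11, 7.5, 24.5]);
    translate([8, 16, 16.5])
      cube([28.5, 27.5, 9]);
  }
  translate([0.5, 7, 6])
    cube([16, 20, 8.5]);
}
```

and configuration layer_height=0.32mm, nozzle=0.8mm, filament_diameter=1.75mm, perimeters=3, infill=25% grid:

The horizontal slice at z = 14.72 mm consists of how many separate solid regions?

At z = 14.72 mm: the cube is present — its section is the full 11×7.5 rectangle; the cube at (8, 16) is absent (z outside [16.5, 25.5]); Merging all regions: only the 11×7.5 cube is present, so the union is just that shape — 1 connected region; the cube at (0.5, 7) is absent (z outside [6, 14.5]); Taking the union: only the result so far is present, so the union is just that shape — 1 connected region. The result has 1 disconnected region.

1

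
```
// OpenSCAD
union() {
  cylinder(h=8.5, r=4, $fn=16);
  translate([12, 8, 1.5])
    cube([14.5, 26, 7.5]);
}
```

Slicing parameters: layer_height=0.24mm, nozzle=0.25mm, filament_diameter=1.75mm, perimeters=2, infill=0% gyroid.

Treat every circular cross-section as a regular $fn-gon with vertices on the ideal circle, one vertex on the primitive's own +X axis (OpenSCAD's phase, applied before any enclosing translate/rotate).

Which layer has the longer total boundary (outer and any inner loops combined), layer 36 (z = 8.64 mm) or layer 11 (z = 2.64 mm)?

Layer 36 (z = 8.64): the cylinder is not intersected at this z (z outside [0, 8.5]); the cube at (12, 8) (footprint 14.5×26) is included at this height (perimeter 81.00 mm); Combining (union): only the 14.5×26 cube at (12, 8) is present, so the union is just that shape — boundary = 81.00 mm. So its perimeter = 81.00 mm. Layer 11 (z = 2.64): the r=4 cylinder contributes a regular 16-gon of circumradius 4 (perimeter = 2·16·4.000·sin(180°/16) = 24.97 mm); the 14.5×26 cube at (12, 8) contributes its full rectangle (perimeter 81.00 mm); Taking the union: the 2 present regions are separate (no shared area or edge), so areas and boundary lengths simply add and each stays a separate island — boundary = 105.97 mm. So its perimeter = 105.97 mm. Layer 11 is larger (105.97 vs 81.00 mm).

layer 11 (z = 2.64 mm)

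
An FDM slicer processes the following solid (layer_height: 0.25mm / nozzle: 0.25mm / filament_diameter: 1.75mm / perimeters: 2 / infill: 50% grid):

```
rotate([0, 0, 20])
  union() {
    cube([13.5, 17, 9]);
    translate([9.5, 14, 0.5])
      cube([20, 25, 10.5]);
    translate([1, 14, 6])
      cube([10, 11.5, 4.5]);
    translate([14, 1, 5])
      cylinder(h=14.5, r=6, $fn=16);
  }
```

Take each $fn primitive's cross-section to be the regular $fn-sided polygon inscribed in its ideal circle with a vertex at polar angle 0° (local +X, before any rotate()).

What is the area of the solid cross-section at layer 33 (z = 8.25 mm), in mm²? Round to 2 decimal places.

At z = 8.25 mm: the 13.5×17 cube contributes its full rectangle (area 229.50 mm²); the cube at (9.5, 14) is present — its section is the full 20×25 rectangle (area 500.00 mm²); the cube at (1, 14) (footprint 10×11.5) is included at this height (area 115.00 mm²); the r=6 cylinder at (14, 1) gives a regular 16-gon of circumradius 6 (constant along its height) (area = (16/2)·6.000²·sin(360°/16) = 110.21 mm²); Combining (union): the regions partially overlap — summed areas 954.71 mm² minus the doubly-counted overlap 84.73 mm² gives 869.98 mm² — area = 869.98 mm²; (rotated 20° about Z; rotation is an isometry so areas/perimeters/island counts are preserved). Overall, the cross-section is a single solid region. Net area = 869.98 mm².

869.98 mm²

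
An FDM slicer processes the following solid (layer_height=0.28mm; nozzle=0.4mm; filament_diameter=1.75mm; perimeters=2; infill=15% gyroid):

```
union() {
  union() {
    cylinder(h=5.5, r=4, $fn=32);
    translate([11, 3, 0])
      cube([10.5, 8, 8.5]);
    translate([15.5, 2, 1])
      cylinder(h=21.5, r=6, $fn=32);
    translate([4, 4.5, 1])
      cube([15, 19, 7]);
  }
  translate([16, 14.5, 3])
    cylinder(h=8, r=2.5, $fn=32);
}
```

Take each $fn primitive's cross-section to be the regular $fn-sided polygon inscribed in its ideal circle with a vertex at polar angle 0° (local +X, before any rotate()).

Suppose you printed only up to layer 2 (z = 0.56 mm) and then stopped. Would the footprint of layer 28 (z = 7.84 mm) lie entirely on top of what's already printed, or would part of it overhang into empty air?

part overhangs

Compare the two slices. At z = 0.56: the r=4 cylinder contributes a regular 32-gon of circumradius 4 (area = (32/2)·4.000²·sin(360°/32) = 49.94 mm²); the 10.5×8 cube at (11, 3) contributes its full rectangle (area 84.00 mm²); the cylinder at (15.5, 2) is absent (z outside [1, 22.5]); the cube at (4, 4.5) is not intersected at this z (z outside [1, 8]); Taking the union: the 2 present regions are separate (no shared area or edge), so areas and boundary lengths simply add and each stays a separate island — area = 133.94 mm²; the cylinder at (16, 14.5) does not reach this height (z outside [3, 11]); Combining (union): only the result so far is present, so the union is just that shape — area = 133.94 mm². At z = 7.84: the cylinder is absent (z outside [0, 5.5]); the cube at (11, 3) is present — its section is the full 10.5×8 rectangle (area 84.00 mm²); the r=6 cylinder at (15.5, 2) gives a regular 32-gon of circumradius 6 (constant along its height) (area = (32/2)·6.000²·sin(360°/32) = 112.37 mm²); the cube at (4, 4.5) is present — its section is the full 15×19 rectangle (area 285.00 mm²); Combining (union): the regions partially overlap — summed areas 481.37 mm² minus the doubly-counted overlap 94.48 mm² gives 386.89 mm² — area = 386.89 mm²; the cylinder at (16, 14.5): section is a regular 32-gon, circumradius r=2.5 (area = (32/2)·2.500²·sin(360°/32) = 19.51 mm²); Merging all regions: the r=2.5 cylinder at (16, 14.5) lies entirely inside the result so far, so the union is just the result so far — area = 386.89 mm². Checking containment: at z = 7.84 the cross-section extends beyond the z = 0.56 cross-section by about 302.89 mm².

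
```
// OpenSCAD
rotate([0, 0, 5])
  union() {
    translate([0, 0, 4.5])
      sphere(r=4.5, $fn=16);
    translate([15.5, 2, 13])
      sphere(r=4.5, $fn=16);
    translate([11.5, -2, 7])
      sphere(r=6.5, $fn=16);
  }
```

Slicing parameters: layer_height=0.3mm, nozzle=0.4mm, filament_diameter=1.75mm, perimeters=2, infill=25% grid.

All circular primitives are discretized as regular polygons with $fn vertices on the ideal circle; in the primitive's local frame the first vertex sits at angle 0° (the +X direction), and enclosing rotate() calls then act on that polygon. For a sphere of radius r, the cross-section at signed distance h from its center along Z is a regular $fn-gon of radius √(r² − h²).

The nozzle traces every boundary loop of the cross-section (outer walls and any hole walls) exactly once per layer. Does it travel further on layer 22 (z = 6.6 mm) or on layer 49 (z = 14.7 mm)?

layer 22 (z = 6.6 mm)

Layer 22 (z = 6.6): the r=4.5 sphere slices to a regular 16-gon of circumradius 3.980 (√(r²−h²) with h=2.1 from center) (perimeter = 2·16·3.980·sin(180°/16) = 24.85 mm); the sphere at (15.5, 2) is not intersected at this z (|z−center|=6.400 > r=4.5); the sphere at (11.5, -2): section is a regular 16-gon, circumradius = √(r²−h²) = √(6.5²−0.4²) = 6.488 (perimeter = 2·16·6.488·sin(180°/16) = 40.50 mm); Merging all regions: the 2 present regions are separate (no shared area or edge), so areas and boundary lengths simply add and each stays a separate island — boundary = 65.35 mm; (whole slice rotated 5° about Z — lengths, areas and connectivity unchanged). So its perimeter = 65.35 mm. Layer 49 (z = 14.7): the sphere does not reach this height (|z−center|=10.200 > r=4.5); the r=4.5 sphere at (15.5, 2) contributes a regular 16-gon of circumradius √(4.5²−1.7²) = 4.167 (perimeter = 2·16·4.167·sin(180°/16) = 26.01 mm); the sphere at (11.5, -2) is not intersected at this z (|z−center|=7.700 > r=6.5); Taking the union: only the r=4.5 sphere at (15.5, 2) is present, so the union is just that shape — boundary = 26.01 mm; (whole slice rotated 5° about Z — lengths, areas and connectivity unchanged). So its perimeter = 26.01 mm. Layer 22 is larger (65.35 vs 26.01 mm).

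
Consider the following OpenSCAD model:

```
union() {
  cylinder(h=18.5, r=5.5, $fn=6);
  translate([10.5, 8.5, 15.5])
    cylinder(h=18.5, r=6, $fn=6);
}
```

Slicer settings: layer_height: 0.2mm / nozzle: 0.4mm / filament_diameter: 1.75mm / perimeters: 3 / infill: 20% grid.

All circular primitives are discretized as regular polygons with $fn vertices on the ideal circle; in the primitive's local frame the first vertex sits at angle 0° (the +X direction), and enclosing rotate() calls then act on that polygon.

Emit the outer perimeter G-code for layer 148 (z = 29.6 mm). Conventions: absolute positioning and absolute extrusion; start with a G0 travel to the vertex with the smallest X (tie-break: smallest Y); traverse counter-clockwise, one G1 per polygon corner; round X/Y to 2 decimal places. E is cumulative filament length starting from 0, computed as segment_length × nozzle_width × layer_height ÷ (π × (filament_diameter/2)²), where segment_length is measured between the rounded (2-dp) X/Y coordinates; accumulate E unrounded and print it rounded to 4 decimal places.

G0 X4.50 Y8.50 Z29.60
G1 X7.50 Y3.30 E0.1997
G1 X13.50 Y3.30 E0.3992
G1 X16.50 Y8.50 E0.5989
G1 X13.50 Y13.70 E0.7986
G1 X7.50 Y13.70 E0.9981
G1 X4.50 Y8.50 E1.1978

At z = 29.6 mm: the cylinder is not intersected at this z (z outside [0, 18.5]); the r=6 cylinder at (10.5, 8.5) contributes a regular 6-gon of circumradius 6; Combining (union): only the r=6 cylinder at (10.5, 8.5) is present, so the union is just that shape — 1 connected region. The outline is a single polygon with 6 vertices. Extrusion per mm of travel: 0.4 × 0.2 / (π × 0.875²) = 0.033260. Accumulating E over each segment gives final E = 1.1978.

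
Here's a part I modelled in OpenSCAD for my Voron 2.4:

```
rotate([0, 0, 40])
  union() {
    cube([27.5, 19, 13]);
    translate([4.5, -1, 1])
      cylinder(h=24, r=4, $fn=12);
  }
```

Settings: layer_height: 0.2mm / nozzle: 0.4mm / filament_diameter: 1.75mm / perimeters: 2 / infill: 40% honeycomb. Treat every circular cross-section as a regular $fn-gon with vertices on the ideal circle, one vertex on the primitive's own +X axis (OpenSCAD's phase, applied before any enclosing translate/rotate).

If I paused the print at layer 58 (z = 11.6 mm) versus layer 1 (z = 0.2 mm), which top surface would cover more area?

Layer 58 (z = 11.6): the cube is present — its section is the full 27.5×19 rectangle (area 522.50 mm²); the r=4 cylinder at (4.5, -1) contributes a regular 12-gon of circumradius 4 (area = (12/2)·4.000²·sin(360°/12) = 48.00 mm²); Taking the union: the regions partially overlap — summed areas 570.50 mm² minus the doubly-counted overlap 16.27 mm² gives 554.23 mm² — area = 554.23 mm²; (rotated 40° about Z; rotation is an isometry so areas/perimeters/island counts are preserved). So its area = 554.23 mm². Layer 1 (z = 0.2): the 27.5×19 cube contributes its full rectangle (area 522.50 mm²); the cylinder at (4.5, -1) is not intersected at this z (z outside [1, 25]); Taking the union: only the 27.5×19 cube is present, so the union is just that shape — area = 522.50 mm²; (whole slice rotated 40° about Z — lengths, areas and connectivity unchanged). So its area = 522.50 mm². Layer 58 is larger (554.23 vs 522.50 mm²).

layer 58 (z = 11.6 mm)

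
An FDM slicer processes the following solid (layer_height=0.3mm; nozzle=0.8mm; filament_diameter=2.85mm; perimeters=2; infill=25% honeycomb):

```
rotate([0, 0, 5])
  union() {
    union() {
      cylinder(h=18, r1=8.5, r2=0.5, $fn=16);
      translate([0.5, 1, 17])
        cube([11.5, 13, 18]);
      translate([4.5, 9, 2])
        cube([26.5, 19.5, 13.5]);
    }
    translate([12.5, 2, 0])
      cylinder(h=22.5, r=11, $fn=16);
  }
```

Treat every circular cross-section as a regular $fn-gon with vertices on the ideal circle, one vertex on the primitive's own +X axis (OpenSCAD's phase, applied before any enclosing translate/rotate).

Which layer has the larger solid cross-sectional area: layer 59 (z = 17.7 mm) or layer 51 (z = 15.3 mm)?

Layer 59 (z = 17.7): the cone: at t=0.983 of its height the radius interpolates to r₁+(r₂−r₁)t = 0.633, giving a regular 16-gon of that circumradius (area = (16/2)·0.633²·sin(360°/16) = 1.23 mm²); the 11.5×13 cube at (0.5, 1) contributes its full rectangle (area 149.50 mm²); the cube at (4.5, 9) is not intersected at this z (z outside [2, 15.5]); Merging all regions: the 2 present regions are separate (no shared area or edge), so areas and boundary lengths simply add and each stays a separate island — area = 150.73 mm²; the r=11 cylinder at (12.5, 2) gives a regular 16-gon of circumradius 11 (constant along its height) (area = (16/2)·11.000²·sin(360°/16) = 370.44 mm²); Combining (union): the regions partially overlap — summed areas 521.17 mm² minus the doubly-counted overlap 97.53 mm² gives 423.63 mm² — area = 423.63 mm²; (whole slice rotated 5° about Z — lengths, areas and connectivity unchanged). So its area = 423.63 mm². Layer 51 (z = 15.3): the cone contributes a regular 16-gon of circumradius 1.700 (interpolated between r1=8.5 and r2=0.5 at t=0.850) (area = (16/2)·1.700²·sin(360°/16) = 8.85 mm²); the cube at (0.5, 1) does not reach this height (z outside [17, 35]); the cube at (4.5, 9) (footprint 26.5×19.5) is included at this height (area 516.75 mm²); Combining (union): the 2 present regions are separate (no shared area or edge), so areas and boundary lengths simply add and each stays a separate island — area = 525.60 mm²; the r=11 cylinder at (12.5, 2) gives a regular 16-gon of circumradius 11 (constant along its height) (area = (16/2)·11.000²·sin(360°/16) = 370.44 mm²); Merging all regions: the regions partially overlap — summed areas 896.04 mm² minus the doubly-counted overlap 44.55 mm² gives 851.48 mm² — area = 851.48 mm²; (whole slice rotated 5° about Z — lengths, areas and connectivity unchanged). So its area = 851.48 mm². Layer 51 is larger (851.48 vs 423.63 mm²).

layer 51 (z = 15.3 mm)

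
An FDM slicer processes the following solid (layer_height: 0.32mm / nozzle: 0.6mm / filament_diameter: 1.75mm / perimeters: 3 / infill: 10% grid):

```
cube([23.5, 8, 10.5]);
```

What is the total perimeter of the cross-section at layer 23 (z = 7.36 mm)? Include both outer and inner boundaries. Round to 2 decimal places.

63.00 mm

At z = 7.36 mm: the cube is present — its section is the full 23.5×8 rectangle (perimeter 63.00 mm). Overall, the cross-section is a single solid region. Total boundary length (outer) = 63.00 mm.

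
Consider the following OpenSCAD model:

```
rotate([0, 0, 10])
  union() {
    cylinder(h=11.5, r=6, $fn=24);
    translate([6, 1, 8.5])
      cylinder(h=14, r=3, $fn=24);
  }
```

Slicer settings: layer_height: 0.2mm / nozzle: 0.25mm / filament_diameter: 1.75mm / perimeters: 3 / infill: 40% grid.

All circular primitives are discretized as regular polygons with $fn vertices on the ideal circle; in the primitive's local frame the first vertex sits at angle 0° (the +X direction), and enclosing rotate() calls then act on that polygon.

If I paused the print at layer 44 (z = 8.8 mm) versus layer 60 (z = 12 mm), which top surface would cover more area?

layer 44 (z = 8.8 mm)

Layer 44 (z = 8.8): the r=6 cylinder gives a regular 24-gon of circumradius 6 (constant along its height) (area = (24/2)·6.000²·sin(360°/24) = 111.81 mm²); the r=3 cylinder at (6, 1) contributes a regular 24-gon of circumradius 3 (area = (24/2)·3.000²·sin(360°/24) = 27.95 mm²); Combining (union): the regions partially overlap — summed areas 139.76 mm² minus the doubly-counted overlap 11.82 mm² gives 127.95 mm² — area = 127.95 mm²; (whole slice rotated 10° about Z — lengths, areas and connectivity unchanged). So its area = 127.95 mm². Layer 60 (z = 12): the cylinder is not intersected at this z (z outside [0, 11.5]); the r=3 cylinder at (6, 1) contributes a regular 24-gon of circumradius 3 (area = (24/2)·3.000²·sin(360°/24) = 27.95 mm²); Merging all regions: only the r=3 cylinder at (6, 1) is present, so the union is just that shape — area = 27.95 mm²; (rotated 10° about Z; rotation is an isometry so areas/perimeters/island counts are preserved). So its area = 27.95 mm². Layer 44 is larger (127.95 vs 27.95 mm²).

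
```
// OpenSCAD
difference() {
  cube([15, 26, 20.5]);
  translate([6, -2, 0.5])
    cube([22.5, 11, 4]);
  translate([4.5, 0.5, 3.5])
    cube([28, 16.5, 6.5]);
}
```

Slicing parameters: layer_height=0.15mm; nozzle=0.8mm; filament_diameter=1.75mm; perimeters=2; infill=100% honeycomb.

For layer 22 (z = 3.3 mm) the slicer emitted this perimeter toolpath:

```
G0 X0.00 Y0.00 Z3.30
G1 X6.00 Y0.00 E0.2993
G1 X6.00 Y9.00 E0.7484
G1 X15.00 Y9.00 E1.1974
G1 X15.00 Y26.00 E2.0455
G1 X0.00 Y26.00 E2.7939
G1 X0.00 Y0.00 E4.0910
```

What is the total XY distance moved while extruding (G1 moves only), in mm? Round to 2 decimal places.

82.00 mm

Sum the Euclidean lengths of each G1 segment: total = 82.00 mm.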